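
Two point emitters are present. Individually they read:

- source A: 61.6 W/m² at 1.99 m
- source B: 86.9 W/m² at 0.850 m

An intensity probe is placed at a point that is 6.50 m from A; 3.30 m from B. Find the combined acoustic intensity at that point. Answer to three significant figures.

11.5 W/m²

Each source contributes Iᵢ·(dᵢ/rᵢ)²; contributions add.
A: 61.6 × (1.99/6.50)² = 5.774 W/m²
B: 86.9 × (0.850/3.30)² = 5.765 W/m²
Total = 5.774 + 5.765 = 11.54 W/m².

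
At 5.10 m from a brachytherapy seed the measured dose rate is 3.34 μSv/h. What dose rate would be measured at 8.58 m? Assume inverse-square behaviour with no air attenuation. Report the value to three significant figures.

1.18 μSv/h

Using I₁d₁² = I₂d₂², scaling from 5.10 m to 8.58 m:
3.34 × (5.10/8.58)² = 3.34 × 0.3533 = 1.180 μSv/h.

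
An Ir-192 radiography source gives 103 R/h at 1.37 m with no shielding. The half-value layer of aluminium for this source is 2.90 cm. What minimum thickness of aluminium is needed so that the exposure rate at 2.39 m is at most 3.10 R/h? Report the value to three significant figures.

10.0 cm

At 2.39 m, distance alone gives (1.37/2.39)² = 0.3286, so 103 × 0.3286 = 33.85 R/h.
Further attenuation needed: 33.85/3.10 = 10.92.
n = log₂(10.92) = 3.449 half-value layers.
Thickness = 3.449 × 2.90 cm = 10.00 cm.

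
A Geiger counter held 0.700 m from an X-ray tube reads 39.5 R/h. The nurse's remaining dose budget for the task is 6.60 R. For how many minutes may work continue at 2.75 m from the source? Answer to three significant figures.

155 min

Since intensity falls as 1/r², rate at 2.75 m:
(0.700/2.75)² = 0.06479, so 39.5 × 0.06479 = 2.559 R/h.
Stay time = 6.60 R ÷ 2.559 R/h = 2.579 h = 154.7 min.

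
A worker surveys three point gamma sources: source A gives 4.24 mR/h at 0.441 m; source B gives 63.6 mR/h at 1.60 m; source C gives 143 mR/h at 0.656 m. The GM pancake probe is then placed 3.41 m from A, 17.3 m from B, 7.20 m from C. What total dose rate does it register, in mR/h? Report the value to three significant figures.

1.80 mR/h

Each source contributes Iᵢ·(dᵢ/rᵢ)²; contributions add.
A: 4.24 × (0.441/3.41)² = 0.07091 mR/h
B: 63.6 × (1.60/17.3)² = 0.5440 mR/h
C: 143 × (0.656/7.20)² = 1.187 mR/h
Total = 0.07091 + 0.5440 + 1.187 = 1.802 mR/h.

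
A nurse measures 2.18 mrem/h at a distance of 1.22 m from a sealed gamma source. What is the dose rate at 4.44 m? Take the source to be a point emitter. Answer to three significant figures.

0.165 mrem/h

Using I₁d₁² = I₂d₂², the rate at 4.44 m is
2.18 × (1.22/4.44)² = 2.18 × 0.07550 = 0.1646 mrem/h.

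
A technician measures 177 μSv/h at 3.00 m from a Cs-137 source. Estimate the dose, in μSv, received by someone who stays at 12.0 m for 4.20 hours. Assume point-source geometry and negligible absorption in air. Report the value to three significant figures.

Since intensity falls as 1/r², rate at 12.0 m:
177 × (3.00/12.0)² = 177 × 0.06250 = 11.06 μSv/h.
Dose = rate × time = 11.06 μSv/h × 4.200 h = 46.45 μSv.

46.5 μSv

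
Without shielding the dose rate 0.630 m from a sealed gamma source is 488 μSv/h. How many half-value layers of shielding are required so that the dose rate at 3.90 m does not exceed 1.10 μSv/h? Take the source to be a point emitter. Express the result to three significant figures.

3.53 half-value layers

At 3.90 m, distance alone gives 488 × (0.630/3.90)² = 488 × 0.02609 = 12.73 μSv/h.
Further attenuation needed: 12.73/1.10 = 11.57.
n = log₂(11.57) = 3.532 half-value layers.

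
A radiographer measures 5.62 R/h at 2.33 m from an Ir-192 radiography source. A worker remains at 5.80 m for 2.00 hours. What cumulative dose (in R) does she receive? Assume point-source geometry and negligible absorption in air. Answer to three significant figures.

1.81 R

Intensity scales as (d₁/d₂)², so rate at 5.80 m:
5.62 × (2.33/5.80)² = 5.62 × 0.1614 = 0.9071 R/h.
Dose = rate × time = 0.9071 R/h × 2.000 h = 1.814 R.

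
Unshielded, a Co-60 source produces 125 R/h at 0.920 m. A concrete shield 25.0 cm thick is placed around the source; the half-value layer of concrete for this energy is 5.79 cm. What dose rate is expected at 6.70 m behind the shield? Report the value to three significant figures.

0.118 R/h

Distance alone: 125 × (0.920/6.70)² = 125 × 0.01885 = 2.356 R/h.
Shield: 25.0/5.79 = 4.318 half-value layers → attenuation 2^(−4.318) = 0.05014.
Combined: 2.356 × 0.05014 = 0.1181 R/h.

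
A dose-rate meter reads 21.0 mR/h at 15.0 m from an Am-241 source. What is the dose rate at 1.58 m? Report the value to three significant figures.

By the inverse-square law, the rate at 1.58 m is
21.0 × (15.0/1.58)² = 21.0 × 90.13 = 1893 mR/h.

1890 mR/h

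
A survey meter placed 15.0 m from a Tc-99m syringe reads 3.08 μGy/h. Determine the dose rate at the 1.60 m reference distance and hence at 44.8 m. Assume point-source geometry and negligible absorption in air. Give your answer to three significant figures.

Using I₁d₁² = I₂d₂²,
At 1.60 m: (15.0/1.60)² = 87.89, so 3.08 × 87.89 = 270.7 μGy/h
At 44.8 m: 270.7 × (1.60/44.8)² = 270.7 × 0.001276 = 0.3454 μGy/h.

271 μGy/h; 0.345 μGy/h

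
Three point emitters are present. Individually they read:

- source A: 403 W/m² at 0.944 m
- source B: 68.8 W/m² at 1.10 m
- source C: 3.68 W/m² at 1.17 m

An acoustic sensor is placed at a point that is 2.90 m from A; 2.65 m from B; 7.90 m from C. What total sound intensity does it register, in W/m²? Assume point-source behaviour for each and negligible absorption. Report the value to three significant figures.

54.6 W/m²

Each source contributes Iᵢ·(dᵢ/rᵢ)²; contributions add.
A: 403 × (0.944/2.90)² = 42.70 W/m²
B: 68.8 × (1.10/2.65)² = 11.85 W/m²
C: 3.68 × (1.17/7.90)² = 0.08072 W/m²
Total = 42.70 + 11.85 + 0.08072 = 54.63 W/m².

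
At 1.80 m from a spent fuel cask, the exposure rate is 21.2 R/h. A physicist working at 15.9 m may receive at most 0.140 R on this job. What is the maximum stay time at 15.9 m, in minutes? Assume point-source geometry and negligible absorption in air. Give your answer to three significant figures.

Applying the 1/r² law, rate at 15.9 m:
21.2 × (1.80/15.9)² = 21.2 × 0.01282 = 0.2718 R/h.
Stay time = 0.140 R ÷ 0.2718 R/h = 0.5151 h = 30.91 min.

30.9 min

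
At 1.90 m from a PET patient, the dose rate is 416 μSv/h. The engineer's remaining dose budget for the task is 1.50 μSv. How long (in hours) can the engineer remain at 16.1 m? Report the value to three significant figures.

0.259 h

Using I₁d₁² = I₂d₂², rate at 16.1 m:
(1.90/16.1)² = 0.01393, so 416 × 0.01393 = 5.795 μSv/h.
Stay time = 1.50 μSv ÷ 5.795 μSv/h = 0.2588 h.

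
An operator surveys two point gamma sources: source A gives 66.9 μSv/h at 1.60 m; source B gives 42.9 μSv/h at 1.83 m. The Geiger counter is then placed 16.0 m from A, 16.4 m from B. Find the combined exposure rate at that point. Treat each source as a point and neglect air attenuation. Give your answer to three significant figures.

1.20 μSv/h

Each source contributes Iᵢ·(dᵢ/rᵢ)²; contributions add.
A: 66.9 × (1.60/16.0)² = 0.6690 μSv/h
B: 42.9 × (1.83/16.4)² = 0.5342 μSv/h
Total = 0.6690 + 0.5342 = 1.203 μSv/h.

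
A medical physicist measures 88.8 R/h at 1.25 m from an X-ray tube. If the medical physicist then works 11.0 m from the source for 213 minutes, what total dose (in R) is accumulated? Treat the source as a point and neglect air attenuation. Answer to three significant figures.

4.07 R

Intensity scales as (d₁/d₂)², so rate at 11.0 m:
(1.25/11.0)² = 0.01291, so 88.8 × 0.01291 = 1.146 R/h.
Dose = rate × time = 1.146 R/h × 3.550 h = 4.068 R.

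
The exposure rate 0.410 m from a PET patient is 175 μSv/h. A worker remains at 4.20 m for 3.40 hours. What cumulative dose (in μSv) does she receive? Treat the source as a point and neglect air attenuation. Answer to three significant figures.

Since intensity falls as 1/r², rate at 4.20 m:
175 × (0.410/4.20)² = 175 × 0.009529 = 1.668 μSv/h.
Dose = rate × time = 1.668 μSv/h × 3.400 h = 5.671 μSv.

5.67 μSv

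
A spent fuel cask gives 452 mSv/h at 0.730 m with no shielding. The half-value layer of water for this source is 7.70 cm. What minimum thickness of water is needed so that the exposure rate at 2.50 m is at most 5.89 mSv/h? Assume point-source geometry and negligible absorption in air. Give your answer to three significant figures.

At 2.50 m, distance alone gives 452 × (0.730/2.50)² = 452 × 0.08526 = 38.54 mSv/h.
Further attenuation needed: 38.54/5.89 = 6.543.
n = log₂(6.543) = 2.710 half-value layers.
Thickness = 2.710 × 7.70 cm = 20.87 cm.

20.9 cm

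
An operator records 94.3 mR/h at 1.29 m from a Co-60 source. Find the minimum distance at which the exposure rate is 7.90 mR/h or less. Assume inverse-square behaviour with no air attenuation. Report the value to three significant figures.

Using I₁d₁² = I₂d₂², d₂ = d₁·√(I₁/I₂).
I₁/I₂ = 94.3/7.90 = 11.94, so d₂ = 1.29 × √11.94 = 4.458 m.

4.46 m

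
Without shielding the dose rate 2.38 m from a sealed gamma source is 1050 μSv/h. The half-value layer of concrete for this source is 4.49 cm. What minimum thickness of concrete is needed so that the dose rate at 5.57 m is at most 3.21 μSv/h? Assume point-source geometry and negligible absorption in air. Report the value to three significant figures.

26.5 cm

At 5.57 m, distance alone gives (2.38/5.57)² = 0.1826, so 1050 × 0.1826 = 191.7 μSv/h.
Further attenuation needed: 191.7/3.21 = 59.72.
n = log₂(59.72) = 5.900 half-value layers.
Thickness = 5.900 × 4.49 cm = 26.49 cm.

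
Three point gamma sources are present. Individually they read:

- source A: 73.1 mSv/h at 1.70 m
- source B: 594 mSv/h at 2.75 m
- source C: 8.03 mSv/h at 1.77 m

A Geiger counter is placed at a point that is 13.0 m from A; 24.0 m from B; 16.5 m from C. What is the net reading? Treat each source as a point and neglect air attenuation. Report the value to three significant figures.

By superposition, sum each source's inverse-square contribution:
A: 73.1 × (1.70/13.0)² = 1.250 mSv/h
B: 594 × (2.75/24.0)² = 7.799 mSv/h
C: 8.03 × (1.77/16.5)² = 0.09240 mSv/h
Total = 1.250 + 7.799 + 0.09240 = 9.141 mSv/h.

9.14 mSv/h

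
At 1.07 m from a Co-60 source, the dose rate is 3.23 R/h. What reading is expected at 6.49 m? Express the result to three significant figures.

By the inverse-square law, the rate at 6.49 m is
3.23 × (1.07/6.49)² = 3.23 × 0.02718 = 0.08779 R/h.

0.0878 R/h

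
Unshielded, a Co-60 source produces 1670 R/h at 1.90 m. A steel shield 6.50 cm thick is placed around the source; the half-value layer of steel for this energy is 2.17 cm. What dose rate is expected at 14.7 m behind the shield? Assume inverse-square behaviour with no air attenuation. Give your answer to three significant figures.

3.50 R/h

Distance alone: 1670 × (1.90/14.7)² = 1670 × 0.01671 = 27.91 R/h.
Shield: 6.50/2.17 = 2.995 half-value layers → attenuation 2^(−2.995) = 0.1254.
Combined: 27.91 × 0.1254 = 3.500 R/h.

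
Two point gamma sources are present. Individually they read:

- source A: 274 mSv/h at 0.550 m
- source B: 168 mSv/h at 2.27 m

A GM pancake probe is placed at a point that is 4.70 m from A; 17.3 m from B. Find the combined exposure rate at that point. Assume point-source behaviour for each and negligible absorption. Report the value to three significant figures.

6.64 mSv/h

Each source contributes Iᵢ·(dᵢ/rᵢ)²; contributions add.
A: 274 × (0.550/4.70)² = 3.752 mSv/h
B: 168 × (2.27/17.3)² = 2.892 mSv/h
Total = 3.752 + 2.892 = 6.644 mSv/h.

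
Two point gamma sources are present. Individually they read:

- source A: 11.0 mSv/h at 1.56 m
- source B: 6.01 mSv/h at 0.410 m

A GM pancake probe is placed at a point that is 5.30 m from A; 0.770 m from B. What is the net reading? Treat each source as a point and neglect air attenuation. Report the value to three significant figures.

By superposition, sum each source's inverse-square contribution:
A: 11.0 × (1.56/5.30)² = 0.9530 mSv/h
B: 6.01 × (0.410/0.770)² = 1.704 mSv/h
Total = 0.9530 + 1.704 = 2.657 mSv/h.

2.66 mSv/h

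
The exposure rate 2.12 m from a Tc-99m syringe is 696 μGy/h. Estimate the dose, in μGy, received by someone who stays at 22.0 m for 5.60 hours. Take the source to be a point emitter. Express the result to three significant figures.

36.2 μGy

Applying the 1/r² law, rate at 22.0 m:
696 × (2.12/22.0)² = 696 × 0.009286 = 6.463 μGy/h.
Dose = rate × time = 6.463 μGy/h × 5.600 h = 36.19 μGy.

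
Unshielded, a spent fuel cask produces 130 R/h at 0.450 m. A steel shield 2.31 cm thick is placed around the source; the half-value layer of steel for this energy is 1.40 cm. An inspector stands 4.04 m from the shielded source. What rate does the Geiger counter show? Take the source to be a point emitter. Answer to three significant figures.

Distance alone: (0.450/4.04)² = 0.01241, so 130 × 0.01241 = 1.613 R/h.
Shield: 2.31/1.40 = 1.650 half-value layers → attenuation 2^(−1.650) = 0.3186.
Combined: 1.613 × 0.3186 = 0.5139 R/h.

0.514 R/h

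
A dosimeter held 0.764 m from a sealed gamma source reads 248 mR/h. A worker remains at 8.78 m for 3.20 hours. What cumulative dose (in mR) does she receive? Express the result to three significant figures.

6.01 mR

By the inverse-square law, rate at 8.78 m:
(0.764/8.78)² = 0.007572, so 248 × 0.007572 = 1.878 mR/h.
Dose = rate × time = 1.878 mR/h × 3.200 h = 6.010 mR.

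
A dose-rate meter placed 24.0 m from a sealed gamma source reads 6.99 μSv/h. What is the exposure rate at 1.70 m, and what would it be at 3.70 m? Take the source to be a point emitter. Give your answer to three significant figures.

Intensity scales as (d₁/d₂)², so
At 1.70 m: 6.99 × (24.0/1.70)² = 6.99 × 199.3 = 1393 μSv/h
At 3.70 m: (1.70/3.70)² = 0.2111, so 1393 × 0.2111 = 294.1 μSv/h.

1390 μSv/h; 294 μSv/h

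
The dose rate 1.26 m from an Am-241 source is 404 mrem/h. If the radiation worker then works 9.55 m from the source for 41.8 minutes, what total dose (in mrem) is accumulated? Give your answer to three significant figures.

Since intensity falls as 1/r², rate at 9.55 m:
404 × (1.26/9.55)² = 404 × 0.01741 = 7.034 mrem/h.
Dose = rate × time = 7.034 mrem/h × 0.6967 h = 4.901 mrem.

4.90 mrem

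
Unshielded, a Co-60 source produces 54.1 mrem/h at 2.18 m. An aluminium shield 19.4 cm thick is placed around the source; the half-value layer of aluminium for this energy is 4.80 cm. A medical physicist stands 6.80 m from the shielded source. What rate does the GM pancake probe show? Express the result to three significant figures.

0.338 mrem/h

Distance alone: (2.18/6.80)² = 0.1028, so 54.1 × 0.1028 = 5.561 mrem/h.
Shield: 19.4/4.80 = 4.042 half-value layers → attenuation 2^(−4.042) = 0.06071.
Combined: 5.561 × 0.06071 = 0.3376 mrem/h.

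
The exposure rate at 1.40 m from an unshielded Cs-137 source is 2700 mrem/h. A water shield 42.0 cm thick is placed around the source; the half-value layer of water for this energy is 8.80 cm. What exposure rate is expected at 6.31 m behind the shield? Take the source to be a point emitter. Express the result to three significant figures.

4.86 mrem/h

Distance alone: 2700 × (1.40/6.31)² = 2700 × 0.04923 = 132.9 mrem/h.
Shield: 42.0/8.80 = 4.773 half-value layers → attenuation 2^(−4.773) = 0.03657.
Combined: 132.9 × 0.03657 = 4.860 mrem/h.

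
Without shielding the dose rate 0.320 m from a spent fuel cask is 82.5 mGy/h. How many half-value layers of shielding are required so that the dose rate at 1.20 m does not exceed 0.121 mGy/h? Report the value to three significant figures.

At 1.20 m, distance alone gives 82.5 × (0.320/1.20)² = 82.5 × 0.07111 = 5.867 mGy/h.
Further attenuation needed: 5.867/0.121 = 48.49.
n = log₂(48.49) = 5.600 half-value layers.

5.60 half-value layers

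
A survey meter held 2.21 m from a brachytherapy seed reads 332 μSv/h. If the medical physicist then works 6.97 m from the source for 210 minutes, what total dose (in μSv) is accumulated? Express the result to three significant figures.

117 μSv

Using I₁d₁² = I₂d₂², rate at 6.97 m:
332 × (2.21/6.97)² = 332 × 0.1005 = 33.37 μSv/h.
Dose = rate × time = 33.37 μSv/h × 3.500 h = 116.8 μSv.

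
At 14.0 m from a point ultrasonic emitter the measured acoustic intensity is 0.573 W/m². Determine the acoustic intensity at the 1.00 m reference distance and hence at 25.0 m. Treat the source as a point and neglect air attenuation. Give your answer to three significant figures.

Since intensity falls as 1/r²,
At 1.00 m: (14.0/1.00)² = 196.0, so 0.573 × 196.0 = 112.3 W/m²
At 25.0 m: (1.00/25.0)² = 0.001600, so 112.3 × 0.001600 = 0.1797 W/m².

112 W/m²; 0.180 W/m²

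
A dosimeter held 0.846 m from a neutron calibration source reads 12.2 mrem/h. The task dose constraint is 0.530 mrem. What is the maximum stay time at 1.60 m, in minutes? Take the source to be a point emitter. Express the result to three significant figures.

By the inverse-square law, rate at 1.60 m:
12.2 × (0.846/1.60)² = 12.2 × 0.2796 = 3.411 mrem/h.
Stay time = 0.530 mrem ÷ 3.411 mrem/h = 0.1554 h = 9.324 min.

9.32 min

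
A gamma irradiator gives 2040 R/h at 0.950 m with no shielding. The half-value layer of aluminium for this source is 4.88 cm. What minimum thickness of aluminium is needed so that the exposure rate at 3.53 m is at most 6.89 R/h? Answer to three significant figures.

21.6 cm

At 3.53 m, distance alone gives 2040 × (0.950/3.53)² = 2040 × 0.07243 = 147.8 R/h.
Further attenuation needed: 147.8/6.89 = 21.45.
n = log₂(21.45) = 4.423 half-value layers.
Thickness = 4.423 × 4.88 cm = 21.58 cm.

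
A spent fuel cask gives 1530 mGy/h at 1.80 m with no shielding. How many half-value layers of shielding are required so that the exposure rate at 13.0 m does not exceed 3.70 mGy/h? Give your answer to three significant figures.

2.99 half-value layers

At 13.0 m, distance alone gives (1.80/13.0)² = 0.01917, so 1530 × 0.01917 = 29.33 mGy/h.
Further attenuation needed: 29.33/3.70 = 7.927.
n = log₂(7.927) = 2.987 half-value layers.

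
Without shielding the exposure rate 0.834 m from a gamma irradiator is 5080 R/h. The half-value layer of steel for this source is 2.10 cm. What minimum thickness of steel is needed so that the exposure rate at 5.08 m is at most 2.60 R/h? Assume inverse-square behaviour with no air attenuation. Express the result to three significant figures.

At 5.08 m, distance alone gives (0.834/5.08)² = 0.02695, so 5080 × 0.02695 = 136.9 R/h.
Further attenuation needed: 136.9/2.60 = 52.65.
n = log₂(52.65) = 5.718 half-value layers.
Thickness = 5.718 × 2.10 cm = 12.01 cm.

12.0 cm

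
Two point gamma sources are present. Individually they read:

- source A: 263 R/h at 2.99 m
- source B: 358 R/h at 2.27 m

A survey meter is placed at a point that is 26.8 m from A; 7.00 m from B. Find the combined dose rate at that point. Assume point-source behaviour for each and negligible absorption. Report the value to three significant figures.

40.9 R/h

Each source contributes Iᵢ·(dᵢ/rᵢ)²; contributions add.
A: 263 × (2.99/26.8)² = 3.274 R/h
B: 358 × (2.27/7.00)² = 37.65 R/h
Total = 3.274 + 37.65 = 40.92 R/h.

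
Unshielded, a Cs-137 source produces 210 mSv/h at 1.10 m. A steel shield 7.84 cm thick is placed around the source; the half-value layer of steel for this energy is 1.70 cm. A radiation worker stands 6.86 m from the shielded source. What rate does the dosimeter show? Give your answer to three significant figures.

0.221 mSv/h

Distance alone: (1.10/6.86)² = 0.02571, so 210 × 0.02571 = 5.399 mSv/h.
Shield: 7.84/1.70 = 4.612 half-value layers → attenuation 2^(−4.612) = 0.04089.
Combined: 5.399 × 0.04089 = 0.2208 mSv/h.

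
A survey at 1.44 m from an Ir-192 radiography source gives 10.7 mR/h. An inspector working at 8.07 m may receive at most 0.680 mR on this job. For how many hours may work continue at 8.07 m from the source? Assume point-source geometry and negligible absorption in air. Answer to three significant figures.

Applying the 1/r² law, rate at 8.07 m:
10.7 × (1.44/8.07)² = 10.7 × 0.03184 = 0.3407 mR/h.
Stay time = 0.680 mR ÷ 0.3407 mR/h = 1.996 h.

2.00 h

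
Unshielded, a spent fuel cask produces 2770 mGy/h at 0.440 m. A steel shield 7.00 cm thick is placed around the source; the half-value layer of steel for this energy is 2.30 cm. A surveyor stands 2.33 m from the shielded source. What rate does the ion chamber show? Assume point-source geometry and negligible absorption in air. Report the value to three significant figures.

12.0 mGy/h

Distance alone: (0.440/2.33)² = 0.03566, so 2770 × 0.03566 = 98.78 mGy/h.
Shield: 7.00/2.30 = 3.043 half-value layers → attenuation 2^(−3.043) = 0.1213.
Combined: 98.78 × 0.1213 = 11.98 mGy/h.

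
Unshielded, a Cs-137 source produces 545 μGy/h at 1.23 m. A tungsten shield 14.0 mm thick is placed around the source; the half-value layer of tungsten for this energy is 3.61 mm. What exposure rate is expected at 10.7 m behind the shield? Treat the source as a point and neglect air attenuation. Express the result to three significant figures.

0.490 μGy/h

Distance alone: 545 × (1.23/10.7)² = 545 × 0.01321 = 7.199 μGy/h.
Shield: 14.0/3.61 = 3.878 half-value layers → attenuation 2^(−3.878) = 0.06802.
Combined: 7.199 × 0.06802 = 0.4897 μGy/h.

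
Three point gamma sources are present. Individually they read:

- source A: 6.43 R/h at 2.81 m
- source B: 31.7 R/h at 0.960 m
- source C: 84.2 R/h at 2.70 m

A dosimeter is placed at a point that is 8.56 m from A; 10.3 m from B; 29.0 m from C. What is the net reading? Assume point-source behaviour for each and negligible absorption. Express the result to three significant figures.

1.70 R/h

Each source contributes Iᵢ·(dᵢ/rᵢ)²; contributions add.
A: 6.43 × (2.81/8.56)² = 0.6929 R/h
B: 31.7 × (0.960/10.3)² = 0.2754 R/h
C: 84.2 × (2.70/29.0)² = 0.7299 R/h
Total = 0.6929 + 0.2754 + 0.7299 = 1.698 R/h.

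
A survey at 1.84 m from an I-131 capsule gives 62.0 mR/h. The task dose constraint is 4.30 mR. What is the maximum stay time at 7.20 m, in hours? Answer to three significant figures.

Applying the 1/r² law, rate at 7.20 m:
(1.84/7.20)² = 0.06531, so 62.0 × 0.06531 = 4.049 mR/h.
Stay time = 4.30 mR ÷ 4.049 mR/h = 1.062 h.

1.06 h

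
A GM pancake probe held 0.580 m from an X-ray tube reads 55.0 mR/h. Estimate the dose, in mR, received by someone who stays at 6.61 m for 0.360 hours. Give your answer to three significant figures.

0.152 mR

Applying the 1/r² law, rate at 6.61 m:
55.0 × (0.580/6.61)² = 55.0 × 0.007699 = 0.4234 mR/h.
Dose = rate × time = 0.4234 mR/h × 0.3600 h = 0.1524 mR.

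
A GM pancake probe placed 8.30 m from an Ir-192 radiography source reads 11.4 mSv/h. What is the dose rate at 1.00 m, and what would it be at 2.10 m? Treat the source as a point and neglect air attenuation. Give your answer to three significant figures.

785 mSv/h; 178 mSv/h

Intensity scales as (d₁/d₂)², so
At 1.00 m: (8.30/1.00)² = 68.89, so 11.4 × 68.89 = 785.3 mSv/h
At 2.10 m: (1.00/2.10)² = 0.2268, so 785.3 × 0.2268 = 178.1 mSv/h.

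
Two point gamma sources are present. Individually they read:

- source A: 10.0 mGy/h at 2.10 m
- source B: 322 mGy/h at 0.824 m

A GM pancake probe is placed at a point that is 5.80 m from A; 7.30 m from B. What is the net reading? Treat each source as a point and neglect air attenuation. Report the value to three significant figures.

Each source contributes Iᵢ·(dᵢ/rᵢ)²; contributions add.
A: 10.0 × (2.10/5.80)² = 1.311 mGy/h
B: 322 × (0.824/7.30)² = 4.103 mGy/h
Total = 1.311 + 4.103 = 5.414 mGy/h.

5.41 mGy/h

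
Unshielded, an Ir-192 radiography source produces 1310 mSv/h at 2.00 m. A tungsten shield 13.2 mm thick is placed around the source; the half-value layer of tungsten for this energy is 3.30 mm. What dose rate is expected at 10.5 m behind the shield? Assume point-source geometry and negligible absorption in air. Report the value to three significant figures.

Distance alone: (2.00/10.5)² = 0.03628, so 1310 × 0.03628 = 47.53 mSv/h.
Shield: 13.2/3.30 = 4.000 half-value layers → attenuation 2^(−4.000) = 0.06250.
Combined: 47.53 × 0.06250 = 2.971 mSv/h.

2.97 mSv/h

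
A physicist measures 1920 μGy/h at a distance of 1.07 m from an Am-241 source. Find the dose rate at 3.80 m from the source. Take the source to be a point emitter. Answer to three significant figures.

152 μGy/h

By the inverse-square law, the rate at 3.80 m is
1920 × (1.07/3.80)² = 1920 × 0.07929 = 152.2 μGy/h.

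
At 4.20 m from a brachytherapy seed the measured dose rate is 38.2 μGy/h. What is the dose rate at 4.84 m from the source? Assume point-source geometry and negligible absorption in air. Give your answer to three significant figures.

28.8 μGy/h

Since intensity falls as 1/r², scaling from 4.20 m to 4.84 m:
(4.20/4.84)² = 0.7530, so 38.2 × 0.7530 = 28.76 μGy/h.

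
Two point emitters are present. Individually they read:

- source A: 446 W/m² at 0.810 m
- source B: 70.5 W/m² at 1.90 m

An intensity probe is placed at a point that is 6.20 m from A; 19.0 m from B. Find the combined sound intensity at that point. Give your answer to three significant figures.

Each source contributes Iᵢ·(dᵢ/rᵢ)²; contributions add.
A: 446 × (0.810/6.20)² = 7.612 W/m²
B: 70.5 × (1.90/19.0)² = 0.7050 W/m²
Total = 7.612 + 0.7050 = 8.317 W/m².

8.32 W/m²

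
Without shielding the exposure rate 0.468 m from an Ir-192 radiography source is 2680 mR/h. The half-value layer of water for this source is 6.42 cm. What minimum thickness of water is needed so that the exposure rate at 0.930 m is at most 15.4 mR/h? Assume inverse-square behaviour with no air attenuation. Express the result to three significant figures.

35.1 cm

At 0.930 m, distance alone gives (0.468/0.930)² = 0.2532, so 2680 × 0.2532 = 678.6 mR/h.
Further attenuation needed: 678.6/15.4 = 44.06.
n = log₂(44.06) = 5.461 half-value layers.
Thickness = 5.461 × 6.42 cm = 35.06 cm.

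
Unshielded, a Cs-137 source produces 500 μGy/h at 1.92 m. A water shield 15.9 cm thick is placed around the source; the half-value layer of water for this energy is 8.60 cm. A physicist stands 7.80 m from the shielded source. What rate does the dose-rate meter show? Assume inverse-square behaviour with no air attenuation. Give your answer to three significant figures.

8.41 μGy/h

Distance alone: (1.92/7.80)² = 0.06059, so 500 × 0.06059 = 30.29 μGy/h.
Shield: 15.9/8.60 = 1.849 half-value layers → attenuation 2^(−1.849) = 0.2776.
Combined: 30.29 × 0.2776 = 8.409 μGy/h.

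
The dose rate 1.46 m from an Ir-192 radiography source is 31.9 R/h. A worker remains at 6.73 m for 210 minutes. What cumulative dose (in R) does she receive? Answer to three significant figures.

5.25 R

Using I₁d₁² = I₂d₂², rate at 6.73 m:
31.9 × (1.46/6.73)² = 31.9 × 0.04706 = 1.501 R/h.
Dose = rate × time = 1.501 R/h × 3.500 h = 5.253 R.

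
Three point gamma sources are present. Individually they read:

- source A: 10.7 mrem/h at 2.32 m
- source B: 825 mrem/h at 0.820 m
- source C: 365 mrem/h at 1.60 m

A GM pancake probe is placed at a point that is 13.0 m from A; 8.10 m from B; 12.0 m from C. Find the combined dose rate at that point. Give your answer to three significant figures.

15.3 mrem/h

Each source contributes Iᵢ·(dᵢ/rᵢ)²; contributions add.
A: 10.7 × (2.32/13.0)² = 0.3408 mrem/h
B: 825 × (0.820/8.10)² = 8.455 mrem/h
C: 365 × (1.60/12.0)² = 6.489 mrem/h
Total = 0.3408 + 8.455 + 6.489 = 15.28 mrem/h.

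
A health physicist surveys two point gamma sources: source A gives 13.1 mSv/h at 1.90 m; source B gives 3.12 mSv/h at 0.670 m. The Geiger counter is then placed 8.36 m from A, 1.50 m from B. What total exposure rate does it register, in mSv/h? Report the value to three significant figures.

By superposition, sum each source's inverse-square contribution:
A: 13.1 × (1.90/8.36)² = 0.6767 mSv/h
B: 3.12 × (0.670/1.50)² = 0.6225 mSv/h
Total = 0.6767 + 0.6225 = 1.299 mSv/h.

1.30 mSv/h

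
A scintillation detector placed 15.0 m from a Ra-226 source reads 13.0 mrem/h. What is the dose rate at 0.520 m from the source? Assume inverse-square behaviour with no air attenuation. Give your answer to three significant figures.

10800 mrem/h

Intensity scales as (d₁/d₂)², so scaling from 15.0 m to 0.520 m:
13.0 × (15.0/0.520)² = 13.0 × 832.1 = 10820 mrem/h.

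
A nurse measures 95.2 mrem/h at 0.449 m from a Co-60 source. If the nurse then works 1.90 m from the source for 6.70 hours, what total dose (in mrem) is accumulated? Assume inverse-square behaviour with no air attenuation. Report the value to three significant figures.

Since intensity falls as 1/r², rate at 1.90 m:
(0.449/1.90)² = 0.05585, so 95.2 × 0.05585 = 5.317 mrem/h.
Dose = rate × time = 5.317 mrem/h × 6.700 h = 35.62 mrem.

35.6 mrem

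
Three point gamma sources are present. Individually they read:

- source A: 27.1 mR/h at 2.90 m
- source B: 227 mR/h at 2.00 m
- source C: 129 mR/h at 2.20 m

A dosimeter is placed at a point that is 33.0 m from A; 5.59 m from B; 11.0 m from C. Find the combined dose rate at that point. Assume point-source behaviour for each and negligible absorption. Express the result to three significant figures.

By superposition, sum each source's inverse-square contribution:
A: 27.1 × (2.90/33.0)² = 0.2093 mR/h
B: 227 × (2.00/5.59)² = 29.06 mR/h
C: 129 × (2.20/11.0)² = 5.160 mR/h
Total = 0.2093 + 29.06 + 5.160 = 34.43 mR/h.

34.4 mR/h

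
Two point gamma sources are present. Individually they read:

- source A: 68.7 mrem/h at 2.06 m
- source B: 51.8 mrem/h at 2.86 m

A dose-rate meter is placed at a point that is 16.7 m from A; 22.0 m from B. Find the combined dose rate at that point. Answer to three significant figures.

Each source contributes Iᵢ·(dᵢ/rᵢ)²; contributions add.
A: 68.7 × (2.06/16.7)² = 1.045 mrem/h
B: 51.8 × (2.86/22.0)² = 0.8754 mrem/h
Total = 1.045 + 0.8754 = 1.920 mrem/h.

1.92 mrem/h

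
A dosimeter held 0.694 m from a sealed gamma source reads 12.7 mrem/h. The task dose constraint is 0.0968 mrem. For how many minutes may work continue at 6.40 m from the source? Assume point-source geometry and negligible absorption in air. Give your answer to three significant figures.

38.9 min

By the inverse-square law, rate at 6.40 m:
12.7 × (0.694/6.40)² = 12.7 × 0.01176 = 0.1494 mrem/h.
Stay time = 0.0968 mrem ÷ 0.1494 mrem/h = 0.6479 h = 38.87 min.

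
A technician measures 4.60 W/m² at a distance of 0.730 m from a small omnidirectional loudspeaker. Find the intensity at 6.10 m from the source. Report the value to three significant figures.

0.0659 W/m²

By the inverse-square law, the rate at 6.10 m is
4.60 × (0.730/6.10)² = 4.60 × 0.01432 = 0.06587 W/m².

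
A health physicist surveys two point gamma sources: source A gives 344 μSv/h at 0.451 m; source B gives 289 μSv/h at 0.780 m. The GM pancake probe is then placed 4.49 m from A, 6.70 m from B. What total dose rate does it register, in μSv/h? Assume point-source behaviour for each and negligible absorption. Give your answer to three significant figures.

Each source contributes Iᵢ·(dᵢ/rᵢ)²; contributions add.
A: 344 × (0.451/4.49)² = 3.471 μSv/h
B: 289 × (0.780/6.70)² = 3.917 μSv/h
Total = 3.471 + 3.917 = 7.388 μSv/h.

7.39 μSv/h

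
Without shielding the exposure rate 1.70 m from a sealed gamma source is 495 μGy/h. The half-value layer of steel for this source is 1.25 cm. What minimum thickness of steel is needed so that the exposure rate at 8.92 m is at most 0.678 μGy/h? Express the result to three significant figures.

At 8.92 m, distance alone gives (1.70/8.92)² = 0.03632, so 495 × 0.03632 = 17.98 μGy/h.
Further attenuation needed: 17.98/0.678 = 26.52.
n = log₂(26.52) = 4.729 half-value layers.
Thickness = 4.729 × 1.25 cm = 5.911 cm.

5.91 cm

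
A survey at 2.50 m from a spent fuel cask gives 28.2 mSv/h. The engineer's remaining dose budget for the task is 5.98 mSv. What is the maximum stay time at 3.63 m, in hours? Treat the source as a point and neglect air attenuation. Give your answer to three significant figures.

0.447 h

Using I₁d₁² = I₂d₂², rate at 3.63 m:
(2.50/3.63)² = 0.4743, so 28.2 × 0.4743 = 13.38 mSv/h.
Stay time = 5.98 mSv ÷ 13.38 mSv/h = 0.4469 h.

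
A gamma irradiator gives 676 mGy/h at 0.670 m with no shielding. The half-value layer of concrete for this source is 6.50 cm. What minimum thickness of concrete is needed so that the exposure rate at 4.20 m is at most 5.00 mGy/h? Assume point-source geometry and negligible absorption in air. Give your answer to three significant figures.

11.6 cm

At 4.20 m, distance alone gives (0.670/4.20)² = 0.02545, so 676 × 0.02545 = 17.20 mGy/h.
Further attenuation needed: 17.20/5.00 = 3.440.
n = log₂(3.440) = 1.782 half-value layers.
Thickness = 1.782 × 6.50 cm = 11.58 cm.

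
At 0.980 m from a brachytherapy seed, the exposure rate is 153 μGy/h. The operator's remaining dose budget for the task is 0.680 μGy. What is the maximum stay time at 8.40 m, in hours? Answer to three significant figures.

0.327 h

By the inverse-square law, rate at 8.40 m:
153 × (0.980/8.40)² = 153 × 0.01361 = 2.082 μGy/h.
Stay time = 0.680 μGy ÷ 2.082 μGy/h = 0.3266 h.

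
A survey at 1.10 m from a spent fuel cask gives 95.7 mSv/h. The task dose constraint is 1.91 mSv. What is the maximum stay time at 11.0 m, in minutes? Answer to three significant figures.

120 min

By the inverse-square law, rate at 11.0 m:
(1.10/11.0)² = 0.01000, so 95.7 × 0.01000 = 0.9570 mSv/h.
Stay time = 1.91 mSv ÷ 0.9570 mSv/h = 1.996 h = 119.8 min.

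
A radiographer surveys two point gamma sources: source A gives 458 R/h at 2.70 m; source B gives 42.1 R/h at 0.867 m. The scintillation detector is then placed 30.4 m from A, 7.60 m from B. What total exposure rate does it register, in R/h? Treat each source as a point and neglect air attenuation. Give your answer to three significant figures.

4.16 R/h

Each source contributes Iᵢ·(dᵢ/rᵢ)²; contributions add.
A: 458 × (2.70/30.4)² = 3.613 R/h
B: 42.1 × (0.867/7.60)² = 0.5479 R/h
Total = 3.613 + 0.5479 = 4.161 R/h.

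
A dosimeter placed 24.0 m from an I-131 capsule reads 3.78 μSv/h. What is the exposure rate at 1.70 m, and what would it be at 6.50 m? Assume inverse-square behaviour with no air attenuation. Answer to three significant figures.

753 μSv/h; 51.5 μSv/h

By the inverse-square law,
At 1.70 m: (24.0/1.70)² = 199.3, so 3.78 × 199.3 = 753.4 μSv/h
At 6.50 m: 753.4 × (1.70/6.50)² = 753.4 × 0.06840 = 51.53 μSv/h.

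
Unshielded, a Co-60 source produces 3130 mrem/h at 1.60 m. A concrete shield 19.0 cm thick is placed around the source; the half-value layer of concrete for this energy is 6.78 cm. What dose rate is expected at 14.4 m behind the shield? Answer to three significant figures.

Distance alone: (1.60/14.4)² = 0.01235, so 3130 × 0.01235 = 38.66 mrem/h.
Shield: 19.0/6.78 = 2.802 half-value layers → attenuation 2^(−2.802) = 0.1434.
Combined: 38.66 × 0.1434 = 5.544 mrem/h.

5.54 mrem/h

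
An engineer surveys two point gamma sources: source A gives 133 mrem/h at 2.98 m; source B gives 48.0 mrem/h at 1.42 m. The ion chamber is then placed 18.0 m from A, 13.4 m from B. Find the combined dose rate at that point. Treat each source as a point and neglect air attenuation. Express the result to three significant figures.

By superposition, sum each source's inverse-square contribution:
A: 133 × (2.98/18.0)² = 3.645 mrem/h
B: 48.0 × (1.42/13.4)² = 0.5390 mrem/h
Total = 3.645 + 0.5390 = 4.184 mrem/h.

4.18 mrem/h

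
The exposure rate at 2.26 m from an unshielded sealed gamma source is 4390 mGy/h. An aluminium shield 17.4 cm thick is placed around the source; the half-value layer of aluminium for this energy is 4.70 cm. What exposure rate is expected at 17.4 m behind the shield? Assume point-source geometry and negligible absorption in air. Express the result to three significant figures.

Distance alone: (2.26/17.4)² = 0.01687, so 4390 × 0.01687 = 74.06 mGy/h.
Shield: 17.4/4.70 = 3.702 half-value layers → attenuation 2^(−3.702) = 0.07684.
Combined: 74.06 × 0.07684 = 5.691 mGy/h.

5.69 mGy/h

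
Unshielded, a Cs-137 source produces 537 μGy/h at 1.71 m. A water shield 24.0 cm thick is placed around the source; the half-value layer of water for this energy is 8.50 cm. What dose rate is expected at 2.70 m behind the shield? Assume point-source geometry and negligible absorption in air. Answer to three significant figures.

30.4 μGy/h

Distance alone: (1.71/2.70)² = 0.4011, so 537 × 0.4011 = 215.4 μGy/h.
Shield: 24.0/8.50 = 2.824 half-value layers → attenuation 2^(−2.824) = 0.1412.
Combined: 215.4 × 0.1412 = 30.41 μGy/h.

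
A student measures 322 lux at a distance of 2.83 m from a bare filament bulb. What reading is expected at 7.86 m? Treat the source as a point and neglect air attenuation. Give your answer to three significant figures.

Intensity scales as (d₁/d₂)², so the rate at 7.86 m is
(2.83/7.86)² = 0.1296, so 322 × 0.1296 = 41.73 lux.

41.7 lux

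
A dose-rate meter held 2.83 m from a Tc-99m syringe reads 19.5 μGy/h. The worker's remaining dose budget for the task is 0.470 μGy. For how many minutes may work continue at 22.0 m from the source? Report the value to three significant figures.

Intensity scales as (d₁/d₂)², so rate at 22.0 m:
(2.83/22.0)² = 0.01655, so 19.5 × 0.01655 = 0.3227 μGy/h.
Stay time = 0.470 μGy ÷ 0.3227 μGy/h = 1.456 h = 87.36 min.

87.4 min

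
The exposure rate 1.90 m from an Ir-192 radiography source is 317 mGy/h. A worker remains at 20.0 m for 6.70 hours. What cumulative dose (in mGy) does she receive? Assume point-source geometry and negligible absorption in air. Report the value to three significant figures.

19.2 mGy

By the inverse-square law, rate at 20.0 m:
(1.90/20.0)² = 0.009025, so 317 × 0.009025 = 2.861 mGy/h.
Dose = rate × time = 2.861 mGy/h × 6.700 h = 19.17 mGy.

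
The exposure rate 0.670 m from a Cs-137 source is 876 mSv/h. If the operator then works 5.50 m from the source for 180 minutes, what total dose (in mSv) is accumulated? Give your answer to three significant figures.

39.0 mSv

By the inverse-square law, rate at 5.50 m:
(0.670/5.50)² = 0.01484, so 876 × 0.01484 = 13.00 mSv/h.
Dose = rate × time = 13.00 mSv/h × 3.000 h = 39.00 mSv.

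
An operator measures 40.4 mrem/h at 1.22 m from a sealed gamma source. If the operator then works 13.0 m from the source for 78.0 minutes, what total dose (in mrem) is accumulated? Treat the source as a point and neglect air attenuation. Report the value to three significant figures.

0.463 mrem

Applying the 1/r² law, rate at 13.0 m:
40.4 × (1.22/13.0)² = 40.4 × 0.008807 = 0.3558 mrem/h.
Dose = rate × time = 0.3558 mrem/h × 1.300 h = 0.4625 mrem.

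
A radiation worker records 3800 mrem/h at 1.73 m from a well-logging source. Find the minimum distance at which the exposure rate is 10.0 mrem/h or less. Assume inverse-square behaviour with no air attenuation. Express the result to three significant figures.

33.7 m

Applying the 1/r² law, d₂ = d₁·√(I₁/I₂).
I₁/I₂ = 3800/10.0 = 380.0, so d₂ = 1.73 × √380.0 = 33.72 m.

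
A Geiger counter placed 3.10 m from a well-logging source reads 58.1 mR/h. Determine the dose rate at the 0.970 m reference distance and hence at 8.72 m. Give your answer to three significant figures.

Applying the 1/r² law,
At 0.970 m: (3.10/0.970)² = 10.21, so 58.1 × 10.21 = 593.2 mR/h
At 8.72 m: (0.970/8.72)² = 0.01237, so 593.2 × 0.01237 = 7.338 mR/h.

593 mR/h; 7.34 mR/h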